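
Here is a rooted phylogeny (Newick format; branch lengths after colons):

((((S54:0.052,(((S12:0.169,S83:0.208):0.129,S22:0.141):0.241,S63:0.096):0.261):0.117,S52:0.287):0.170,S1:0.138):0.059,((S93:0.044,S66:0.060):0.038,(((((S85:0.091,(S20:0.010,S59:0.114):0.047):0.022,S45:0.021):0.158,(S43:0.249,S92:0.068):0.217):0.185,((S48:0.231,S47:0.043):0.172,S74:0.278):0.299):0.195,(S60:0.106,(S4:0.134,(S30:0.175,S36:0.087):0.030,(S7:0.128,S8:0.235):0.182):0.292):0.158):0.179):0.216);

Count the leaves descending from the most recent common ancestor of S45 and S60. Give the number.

15

The MRCA of S45 and S60 is the node subtending (((((S85,(S20,S59)),S45),(S43,S92)),((S48,S47),S74)),(S60,(S4,(S30,S36),(S7,S8)))).
That clade contains 15 terminal taxa: S20, S30, S36, S4, S43, S45, S47, S48, S59, S60, S7, S74, S8, S85, S92.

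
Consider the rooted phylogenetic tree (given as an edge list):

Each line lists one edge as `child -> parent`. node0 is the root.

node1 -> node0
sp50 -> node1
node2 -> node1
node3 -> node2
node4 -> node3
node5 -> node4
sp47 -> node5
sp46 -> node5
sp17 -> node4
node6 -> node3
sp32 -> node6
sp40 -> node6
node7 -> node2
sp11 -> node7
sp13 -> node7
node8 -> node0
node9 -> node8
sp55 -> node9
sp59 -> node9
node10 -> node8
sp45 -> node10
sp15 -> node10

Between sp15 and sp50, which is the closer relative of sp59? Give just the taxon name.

sp15

The MRCA of sp59 and sp15 subtends ((sp55,sp59),(sp45,sp15)) (4 taxa).
The MRCA of sp59 and sp50 is the root, subtending the entire tree (12 taxa).
The first is nested inside the second, so sp59 shares a more recent common ancestor with sp15.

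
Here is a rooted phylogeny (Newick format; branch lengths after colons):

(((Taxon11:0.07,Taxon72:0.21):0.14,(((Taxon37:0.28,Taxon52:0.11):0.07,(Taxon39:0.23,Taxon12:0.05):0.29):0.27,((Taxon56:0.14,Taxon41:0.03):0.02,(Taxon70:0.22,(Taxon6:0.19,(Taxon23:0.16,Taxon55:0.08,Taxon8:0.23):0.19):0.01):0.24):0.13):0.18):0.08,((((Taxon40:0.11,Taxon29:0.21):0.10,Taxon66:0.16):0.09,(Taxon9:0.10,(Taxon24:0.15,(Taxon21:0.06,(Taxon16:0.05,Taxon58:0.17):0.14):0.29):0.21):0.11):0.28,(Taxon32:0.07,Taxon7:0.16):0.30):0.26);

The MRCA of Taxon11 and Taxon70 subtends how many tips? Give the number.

13

The MRCA of Taxon11 and Taxon70 is the node subtending ((Taxon11,Taxon72),(((Taxon37,Taxon52),(Taxon39,Taxon12)),((Taxon56,Taxon41),(Taxon70,(Taxon6,(Taxon23,Taxon55,Taxon8)))))).
That clade contains 13 terminal taxa: Taxon11, Taxon12, Taxon23, Taxon37, Taxon39, Taxon41, Taxon52, Taxon55, Taxon56, Taxon6, Taxon70, Taxon72, Taxon8.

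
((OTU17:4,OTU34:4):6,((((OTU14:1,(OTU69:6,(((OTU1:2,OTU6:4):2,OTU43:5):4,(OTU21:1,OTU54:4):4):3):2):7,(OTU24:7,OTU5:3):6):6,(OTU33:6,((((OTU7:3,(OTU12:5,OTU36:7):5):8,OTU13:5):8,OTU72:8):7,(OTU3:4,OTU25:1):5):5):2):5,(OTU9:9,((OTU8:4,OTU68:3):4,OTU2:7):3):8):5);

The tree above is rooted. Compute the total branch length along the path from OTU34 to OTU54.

The path runs OTU34 → … → MRCA → … → OTU54; the MRCA is the root of the tree.
Branch lengths along that path: 4 + 6 + 5 + 5 + 6 + 7 + 2 + 3 + 4 + 4 = 46.

46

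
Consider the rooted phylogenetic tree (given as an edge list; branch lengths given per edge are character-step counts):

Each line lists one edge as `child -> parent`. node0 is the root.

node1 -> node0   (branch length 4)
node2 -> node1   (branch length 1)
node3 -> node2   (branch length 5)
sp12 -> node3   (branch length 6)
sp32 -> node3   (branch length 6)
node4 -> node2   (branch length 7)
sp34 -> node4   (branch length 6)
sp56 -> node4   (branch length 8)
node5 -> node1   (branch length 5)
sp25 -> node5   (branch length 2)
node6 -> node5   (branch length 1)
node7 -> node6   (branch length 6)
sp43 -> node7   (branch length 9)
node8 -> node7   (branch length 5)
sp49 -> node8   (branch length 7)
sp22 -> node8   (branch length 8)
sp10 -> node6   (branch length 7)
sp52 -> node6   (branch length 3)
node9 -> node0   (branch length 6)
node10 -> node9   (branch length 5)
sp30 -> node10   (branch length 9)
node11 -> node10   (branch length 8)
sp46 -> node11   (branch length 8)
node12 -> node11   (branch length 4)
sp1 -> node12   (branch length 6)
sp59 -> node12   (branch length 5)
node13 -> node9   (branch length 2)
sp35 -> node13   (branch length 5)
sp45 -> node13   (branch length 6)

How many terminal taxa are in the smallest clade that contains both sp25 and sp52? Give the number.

The MRCA of sp25 and sp52 is the node subtending (sp25,((sp43,(sp49,sp22)),sp10,sp52)).
That clade contains 6 terminal taxa: sp10, sp22, sp25, sp43, sp49, sp52.

6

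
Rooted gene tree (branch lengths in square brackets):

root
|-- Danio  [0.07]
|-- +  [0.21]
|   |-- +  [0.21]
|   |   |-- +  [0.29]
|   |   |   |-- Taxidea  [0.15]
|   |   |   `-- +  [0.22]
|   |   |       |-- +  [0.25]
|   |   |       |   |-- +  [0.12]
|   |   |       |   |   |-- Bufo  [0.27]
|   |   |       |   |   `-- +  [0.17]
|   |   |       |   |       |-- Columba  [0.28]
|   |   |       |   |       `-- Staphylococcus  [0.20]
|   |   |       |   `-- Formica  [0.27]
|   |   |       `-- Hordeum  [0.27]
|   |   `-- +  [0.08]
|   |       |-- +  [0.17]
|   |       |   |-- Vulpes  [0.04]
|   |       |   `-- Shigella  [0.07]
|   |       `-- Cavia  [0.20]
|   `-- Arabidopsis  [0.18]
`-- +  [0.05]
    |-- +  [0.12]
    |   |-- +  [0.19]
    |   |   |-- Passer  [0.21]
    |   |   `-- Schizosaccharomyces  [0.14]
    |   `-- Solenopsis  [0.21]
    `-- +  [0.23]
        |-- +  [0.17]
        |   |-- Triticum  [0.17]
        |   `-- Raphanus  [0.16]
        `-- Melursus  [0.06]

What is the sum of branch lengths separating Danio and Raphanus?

The path runs Danio → … → MRCA → … → Raphanus; the MRCA is the root of the tree.
Branch lengths along that path: 0.07 + 0.05 + 0.23 + 0.17 + 0.16 = 0.68.

0.68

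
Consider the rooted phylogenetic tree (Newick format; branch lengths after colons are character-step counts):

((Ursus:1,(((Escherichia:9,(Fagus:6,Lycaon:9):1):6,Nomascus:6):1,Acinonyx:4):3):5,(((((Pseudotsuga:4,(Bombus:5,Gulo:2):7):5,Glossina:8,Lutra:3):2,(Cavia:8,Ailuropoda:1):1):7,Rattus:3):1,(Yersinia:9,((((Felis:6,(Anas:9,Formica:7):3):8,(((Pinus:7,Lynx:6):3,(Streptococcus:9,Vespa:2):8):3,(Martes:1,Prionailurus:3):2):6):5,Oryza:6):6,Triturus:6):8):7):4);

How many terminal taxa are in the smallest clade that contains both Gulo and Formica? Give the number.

The MRCA of Gulo and Formica is the node subtending (((((Pseudotsuga,(Bombus,Gulo)),Glossina,Lutra),(Cavia,Ailuropoda)),Rattus),(Yersinia,((((Felis,(Anas,Formica)),(((Pinus,Lynx),(Streptococcus,Vespa)),(Martes,Prionailurus))),Oryza),Triturus))).
That clade contains 20 terminal taxa: Ailuropoda, Anas, Bombus, Cavia, Felis, Formica, Glossina, Gulo, Lutra, Lynx, Martes, Oryza, Pinus, Prionailurus, Pseudotsuga, Rattus, Streptococcus, Triturus, Vespa, Yersinia.

20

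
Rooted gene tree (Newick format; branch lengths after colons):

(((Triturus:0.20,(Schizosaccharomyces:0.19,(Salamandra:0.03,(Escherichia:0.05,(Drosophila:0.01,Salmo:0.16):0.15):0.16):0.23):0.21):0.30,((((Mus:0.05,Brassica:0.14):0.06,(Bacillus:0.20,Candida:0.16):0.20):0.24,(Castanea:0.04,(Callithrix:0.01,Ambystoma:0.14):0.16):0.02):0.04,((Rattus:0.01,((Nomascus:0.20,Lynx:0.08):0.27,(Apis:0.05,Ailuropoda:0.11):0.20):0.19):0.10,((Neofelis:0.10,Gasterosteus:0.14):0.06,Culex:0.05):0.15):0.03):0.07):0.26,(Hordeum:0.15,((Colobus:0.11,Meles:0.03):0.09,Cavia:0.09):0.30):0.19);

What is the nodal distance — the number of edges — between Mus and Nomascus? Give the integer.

9

The MRCA of Mus and Nomascus is the node subtending ((((Mus,Brassica),(Bacillus,Candida)),(Castanea,(Callithrix,Ambystoma))),((Rattus,((Nomascus,Lynx),(Apis,Ailuropoda))),((Neofelis,Gasterosteus),Culex))).
From Mus up to that node: 4 branches. From Nomascus up to the same node: 5 branches. Total: 4 + 5 = 9.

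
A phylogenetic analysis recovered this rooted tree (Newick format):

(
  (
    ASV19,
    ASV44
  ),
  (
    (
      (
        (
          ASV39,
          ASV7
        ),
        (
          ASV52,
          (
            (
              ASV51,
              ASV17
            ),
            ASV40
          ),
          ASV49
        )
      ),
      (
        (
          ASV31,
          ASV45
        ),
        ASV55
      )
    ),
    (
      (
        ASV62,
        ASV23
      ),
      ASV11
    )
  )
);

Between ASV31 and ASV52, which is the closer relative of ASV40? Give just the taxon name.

The MRCA of ASV40 and ASV52 subtends (ASV52,((ASV51,ASV17),ASV40),ASV49) (5 taxa).
The MRCA of ASV40 and ASV31 subtends (((ASV39,ASV7),(ASV52,((ASV51,ASV17),ASV40),ASV49)),((ASV31,ASV45),ASV55)) (10 taxa).
The first is nested inside the second, so ASV40 shares a more recent common ancestor with ASV52.

ASV52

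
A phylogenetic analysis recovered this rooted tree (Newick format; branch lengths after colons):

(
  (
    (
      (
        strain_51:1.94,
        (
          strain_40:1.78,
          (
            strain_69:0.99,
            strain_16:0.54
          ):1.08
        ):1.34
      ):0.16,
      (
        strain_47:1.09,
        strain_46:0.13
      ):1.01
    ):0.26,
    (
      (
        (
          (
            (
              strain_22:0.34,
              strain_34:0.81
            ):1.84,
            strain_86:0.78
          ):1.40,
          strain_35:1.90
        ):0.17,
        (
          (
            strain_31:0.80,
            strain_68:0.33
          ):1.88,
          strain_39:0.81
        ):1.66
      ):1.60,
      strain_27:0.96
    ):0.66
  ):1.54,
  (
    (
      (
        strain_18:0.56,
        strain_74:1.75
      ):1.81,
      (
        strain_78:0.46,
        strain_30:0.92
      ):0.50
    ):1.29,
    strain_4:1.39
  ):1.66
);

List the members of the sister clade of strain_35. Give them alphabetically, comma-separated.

strain_22, strain_34, strain_86

strain_35 attaches to the tree at the node subtending (((strain_22,strain_34),strain_86),strain_35).
The other lineage descending from that same node — the sister group — is ((strain_22,strain_34),strain_86); its 3 tips in alphabetical order are the answer.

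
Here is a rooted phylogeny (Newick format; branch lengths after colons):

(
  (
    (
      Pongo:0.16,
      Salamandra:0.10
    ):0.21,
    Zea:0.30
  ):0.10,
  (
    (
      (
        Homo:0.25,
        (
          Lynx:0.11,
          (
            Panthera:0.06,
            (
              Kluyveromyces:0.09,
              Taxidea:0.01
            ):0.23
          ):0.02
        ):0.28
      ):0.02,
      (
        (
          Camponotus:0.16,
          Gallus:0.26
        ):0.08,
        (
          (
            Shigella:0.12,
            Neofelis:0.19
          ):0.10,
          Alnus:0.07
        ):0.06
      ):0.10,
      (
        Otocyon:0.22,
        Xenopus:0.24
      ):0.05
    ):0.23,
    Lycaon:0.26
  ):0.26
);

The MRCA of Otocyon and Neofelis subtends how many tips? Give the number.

The MRCA of Otocyon and Neofelis is the node subtending ((Homo,(Lynx,(Panthera,(Kluyveromyces,Taxidea)))),((Camponotus,Gallus),((Shigella,Neofelis),Alnus)),(Otocyon,Xenopus)).
That clade contains 12 terminal taxa: Alnus, Camponotus, Gallus, Homo, Kluyveromyces, Lynx, Neofelis, Otocyon, Panthera, Shigella, Taxidea, Xenopus.

12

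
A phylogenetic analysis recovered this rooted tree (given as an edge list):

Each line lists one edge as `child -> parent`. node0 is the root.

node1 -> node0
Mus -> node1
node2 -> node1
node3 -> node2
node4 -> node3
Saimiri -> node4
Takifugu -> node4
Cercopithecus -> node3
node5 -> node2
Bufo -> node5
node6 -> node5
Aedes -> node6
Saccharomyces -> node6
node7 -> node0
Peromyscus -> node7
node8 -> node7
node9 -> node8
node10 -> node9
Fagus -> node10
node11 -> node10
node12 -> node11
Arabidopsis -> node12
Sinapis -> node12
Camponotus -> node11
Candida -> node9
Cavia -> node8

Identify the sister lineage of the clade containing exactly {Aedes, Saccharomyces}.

Bufo

The clade containing exactly {Aedes, Saccharomyces} attaches to the tree at the node subtending (Bufo,(Aedes,Saccharomyces)).
The other lineage descending from that same node — the sister group — is the single tip Bufo.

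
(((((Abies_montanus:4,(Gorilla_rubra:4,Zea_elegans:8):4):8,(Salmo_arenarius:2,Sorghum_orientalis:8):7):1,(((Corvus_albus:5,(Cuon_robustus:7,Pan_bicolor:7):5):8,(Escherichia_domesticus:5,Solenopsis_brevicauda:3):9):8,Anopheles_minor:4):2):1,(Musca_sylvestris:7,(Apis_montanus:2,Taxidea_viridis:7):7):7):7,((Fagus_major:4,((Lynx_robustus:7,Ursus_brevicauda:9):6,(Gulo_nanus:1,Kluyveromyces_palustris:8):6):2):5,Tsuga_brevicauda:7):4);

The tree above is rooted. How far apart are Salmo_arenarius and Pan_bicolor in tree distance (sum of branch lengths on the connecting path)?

The path runs Salmo_arenarius → … → MRCA → … → Pan_bicolor; the MRCA is the node subtending (((Abies_montanus,(Gorilla_rubra,Zea_elegans)),(Salmo_arenarius,Sorghum_orientalis)),(((Corvus_albus,(Cuon_robustus,Pan_bicolor)),(Escherichia_domesticus,Solenopsis_brevicauda)),Anopheles_minor)).
Branch lengths along that path: 2 + 7 + 1 + 2 + 8 + 8 + 5 + 7 = 40.

40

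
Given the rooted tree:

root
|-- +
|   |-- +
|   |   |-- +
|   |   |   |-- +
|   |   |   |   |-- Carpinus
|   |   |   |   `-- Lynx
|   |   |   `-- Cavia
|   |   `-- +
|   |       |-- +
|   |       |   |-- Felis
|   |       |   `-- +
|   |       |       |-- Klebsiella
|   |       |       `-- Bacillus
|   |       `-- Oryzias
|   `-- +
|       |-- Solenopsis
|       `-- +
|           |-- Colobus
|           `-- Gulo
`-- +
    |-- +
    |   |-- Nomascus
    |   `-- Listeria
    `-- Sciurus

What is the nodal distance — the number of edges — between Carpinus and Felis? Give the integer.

6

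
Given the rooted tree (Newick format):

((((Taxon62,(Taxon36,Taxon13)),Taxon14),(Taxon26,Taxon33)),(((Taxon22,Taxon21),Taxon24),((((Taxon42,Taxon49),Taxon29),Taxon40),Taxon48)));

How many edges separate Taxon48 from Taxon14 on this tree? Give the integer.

6

The MRCA of Taxon48 and Taxon14 is the root of the tree.
From Taxon48 up to that node: 3 branches. From Taxon14 up to the same node: 3 branches. Total: 3 + 3 = 6.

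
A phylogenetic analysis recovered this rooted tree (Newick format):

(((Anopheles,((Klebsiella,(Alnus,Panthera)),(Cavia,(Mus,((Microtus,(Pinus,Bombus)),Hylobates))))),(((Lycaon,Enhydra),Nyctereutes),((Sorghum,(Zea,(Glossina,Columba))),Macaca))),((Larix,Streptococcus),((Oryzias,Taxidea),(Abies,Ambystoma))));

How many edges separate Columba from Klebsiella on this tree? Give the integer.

10

The MRCA of Columba and Klebsiella is the node subtending ((Anopheles,((Klebsiella,(Alnus,Panthera)),(Cavia,(Mus,((Microtus,(Pinus,Bombus)),Hylobates))))),(((Lycaon,Enhydra),Nyctereutes),((Sorghum,(Zea,(Glossina,Columba))),Macaca))).
From Columba up to that node: 6 branches. From Klebsiella up to the same node: 4 branches. Total: 6 + 4 = 10.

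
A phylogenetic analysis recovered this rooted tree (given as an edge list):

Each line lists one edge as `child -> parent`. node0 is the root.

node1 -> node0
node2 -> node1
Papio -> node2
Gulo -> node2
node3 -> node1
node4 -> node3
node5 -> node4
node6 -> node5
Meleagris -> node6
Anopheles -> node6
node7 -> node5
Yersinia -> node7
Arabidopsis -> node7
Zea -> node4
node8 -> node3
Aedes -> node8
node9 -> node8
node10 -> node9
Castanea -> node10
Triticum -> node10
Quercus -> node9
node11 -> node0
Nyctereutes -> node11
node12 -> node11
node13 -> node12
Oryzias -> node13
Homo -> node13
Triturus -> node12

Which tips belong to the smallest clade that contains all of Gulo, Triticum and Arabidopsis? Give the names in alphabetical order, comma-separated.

Aedes, Anopheles, Arabidopsis, Castanea, Gulo, Meleagris, Papio, Quercus, Triticum, Yersinia, Zea

Tracing Gulo: it sits inside (Papio,Gulo).
Tracing Triticum: it sits inside (Castanea,Triticum).
Tracing Arabidopsis: it sits inside (Yersinia,Arabidopsis).
The smallest clade enclosing all 3 is ((Papio,Gulo),((((Meleagris,Anopheles),(Yersinia,Arabidopsis)),Zea),(Aedes,((Castanea,Triticum),Quercus)))); the answer is its 11 terminal taxa in alphabetical order.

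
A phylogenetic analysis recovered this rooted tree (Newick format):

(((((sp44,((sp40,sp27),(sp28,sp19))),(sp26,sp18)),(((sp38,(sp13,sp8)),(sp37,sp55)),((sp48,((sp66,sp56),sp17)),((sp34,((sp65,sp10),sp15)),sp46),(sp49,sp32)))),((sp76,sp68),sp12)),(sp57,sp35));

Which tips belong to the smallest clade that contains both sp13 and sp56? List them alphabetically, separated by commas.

sp10, sp13, sp15, sp17, sp32, sp34, sp37, sp38, sp46, sp48, sp49, sp55, sp56, sp65, sp66, sp8

Tracing sp13: it sits inside (sp13,sp8).
Tracing sp56: it sits inside (sp66,sp56).
The smallest clade enclosing both is (((sp38,(sp13,sp8)),(sp37,sp55)),((sp48,((sp66,sp56),sp17)),((sp34,((sp65,sp10),sp15)),sp46),(sp49,sp32))); the answer is its 16 terminal taxa in alphabetical order.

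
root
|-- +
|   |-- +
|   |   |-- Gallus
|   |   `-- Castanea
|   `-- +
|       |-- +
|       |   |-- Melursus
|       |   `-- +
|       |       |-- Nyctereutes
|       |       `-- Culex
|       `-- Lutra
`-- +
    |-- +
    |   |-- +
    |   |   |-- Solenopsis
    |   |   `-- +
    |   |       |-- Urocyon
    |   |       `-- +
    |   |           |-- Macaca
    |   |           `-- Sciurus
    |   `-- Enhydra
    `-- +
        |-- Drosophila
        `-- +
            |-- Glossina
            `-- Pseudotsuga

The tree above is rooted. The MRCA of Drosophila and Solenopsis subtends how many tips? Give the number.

The MRCA of Drosophila and Solenopsis is the node subtending (((Solenopsis,(Urocyon,(Macaca,Sciurus))),Enhydra),(Drosophila,(Glossina,Pseudotsuga))).
That clade contains 8 terminal taxa: Drosophila, Enhydra, Glossina, Macaca, Pseudotsuga, Sciurus, Solenopsis, Urocyon.

8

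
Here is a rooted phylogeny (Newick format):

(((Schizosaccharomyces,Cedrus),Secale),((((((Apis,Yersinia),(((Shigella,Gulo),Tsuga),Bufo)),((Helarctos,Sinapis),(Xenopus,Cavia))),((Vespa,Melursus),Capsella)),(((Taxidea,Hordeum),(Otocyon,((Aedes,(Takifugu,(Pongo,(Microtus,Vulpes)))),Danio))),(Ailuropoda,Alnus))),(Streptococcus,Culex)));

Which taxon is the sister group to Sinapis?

Helarctos

Sinapis attaches to the tree at the node subtending (Helarctos,Sinapis).
The other lineage descending from that same node — the sister group — is the single tip Helarctos.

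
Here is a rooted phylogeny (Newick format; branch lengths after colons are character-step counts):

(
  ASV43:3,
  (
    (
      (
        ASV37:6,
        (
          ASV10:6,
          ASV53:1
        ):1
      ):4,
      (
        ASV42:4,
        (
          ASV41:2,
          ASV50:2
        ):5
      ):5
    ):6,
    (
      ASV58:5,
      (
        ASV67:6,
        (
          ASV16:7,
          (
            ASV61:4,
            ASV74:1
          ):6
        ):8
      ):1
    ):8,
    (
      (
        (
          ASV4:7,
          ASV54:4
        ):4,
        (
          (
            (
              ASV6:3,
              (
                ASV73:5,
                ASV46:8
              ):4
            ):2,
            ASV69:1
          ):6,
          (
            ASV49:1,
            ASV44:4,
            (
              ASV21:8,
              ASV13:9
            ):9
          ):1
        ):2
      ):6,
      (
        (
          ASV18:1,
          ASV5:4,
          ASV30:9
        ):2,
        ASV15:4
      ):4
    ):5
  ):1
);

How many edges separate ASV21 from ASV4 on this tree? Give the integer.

6

The MRCA of ASV21 and ASV4 is the node subtending ((ASV4,ASV54),(((ASV6,(ASV73,ASV46)),ASV69),(ASV49,ASV44,(ASV21,ASV13)))).
From ASV21 up to that node: 4 branches. From ASV4 up to the same node: 2 branches. Total: 4 + 2 = 6.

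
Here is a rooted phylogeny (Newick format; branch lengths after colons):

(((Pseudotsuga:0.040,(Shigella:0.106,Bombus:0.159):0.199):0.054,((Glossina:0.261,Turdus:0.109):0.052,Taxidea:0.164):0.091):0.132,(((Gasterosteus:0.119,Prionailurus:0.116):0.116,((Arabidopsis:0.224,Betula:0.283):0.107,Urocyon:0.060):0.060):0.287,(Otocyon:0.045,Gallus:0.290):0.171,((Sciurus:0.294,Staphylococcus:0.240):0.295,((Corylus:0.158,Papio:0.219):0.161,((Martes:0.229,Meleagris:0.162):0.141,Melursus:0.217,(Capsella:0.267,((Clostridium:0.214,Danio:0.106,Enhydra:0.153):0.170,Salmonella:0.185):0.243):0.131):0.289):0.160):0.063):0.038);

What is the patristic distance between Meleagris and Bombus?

1.397

The path runs Meleagris → … → MRCA → … → Bombus; the MRCA is the root of the tree.
Branch lengths along that path: 0.162 + 0.141 + 0.289 + 0.160 + 0.063 + 0.038 + 0.132 + 0.054 + 0.199 + 0.159 = 1.397.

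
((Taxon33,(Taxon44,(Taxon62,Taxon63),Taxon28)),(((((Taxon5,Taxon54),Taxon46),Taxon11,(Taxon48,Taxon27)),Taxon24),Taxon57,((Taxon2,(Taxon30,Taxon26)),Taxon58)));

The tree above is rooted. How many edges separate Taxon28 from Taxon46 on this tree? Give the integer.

8

The MRCA of Taxon28 and Taxon46 is the root of the tree.
From Taxon28 up to that node: 3 branches. From Taxon46 up to the same node: 5 branches. Total: 3 + 5 = 8.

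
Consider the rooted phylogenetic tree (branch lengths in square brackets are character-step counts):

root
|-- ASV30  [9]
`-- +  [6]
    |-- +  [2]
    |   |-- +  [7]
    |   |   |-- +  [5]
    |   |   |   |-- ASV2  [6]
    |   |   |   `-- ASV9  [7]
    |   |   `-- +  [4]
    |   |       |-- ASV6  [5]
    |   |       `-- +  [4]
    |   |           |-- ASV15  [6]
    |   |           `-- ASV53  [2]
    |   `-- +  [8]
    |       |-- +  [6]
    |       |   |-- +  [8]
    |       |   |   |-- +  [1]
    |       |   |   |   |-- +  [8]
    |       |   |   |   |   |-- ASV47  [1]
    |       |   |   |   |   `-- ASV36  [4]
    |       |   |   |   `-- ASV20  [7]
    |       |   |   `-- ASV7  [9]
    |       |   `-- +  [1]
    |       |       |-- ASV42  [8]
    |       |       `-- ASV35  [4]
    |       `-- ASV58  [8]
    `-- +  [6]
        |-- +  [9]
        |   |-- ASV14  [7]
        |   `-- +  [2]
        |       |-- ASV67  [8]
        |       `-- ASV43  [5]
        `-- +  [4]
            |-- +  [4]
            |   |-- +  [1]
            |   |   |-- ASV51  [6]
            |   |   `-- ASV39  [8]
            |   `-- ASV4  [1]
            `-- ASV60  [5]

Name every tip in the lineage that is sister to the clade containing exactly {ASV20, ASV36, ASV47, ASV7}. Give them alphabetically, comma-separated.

The clade containing exactly {ASV20, ASV36, ASV47, ASV7} attaches to the tree at the node subtending ((((ASV47,ASV36),ASV20),ASV7),(ASV42,ASV35)).
The other lineage descending from that same node — the sister group — is (ASV42,ASV35); its 2 tips in alphabetical order are the answer.

ASV35, ASV42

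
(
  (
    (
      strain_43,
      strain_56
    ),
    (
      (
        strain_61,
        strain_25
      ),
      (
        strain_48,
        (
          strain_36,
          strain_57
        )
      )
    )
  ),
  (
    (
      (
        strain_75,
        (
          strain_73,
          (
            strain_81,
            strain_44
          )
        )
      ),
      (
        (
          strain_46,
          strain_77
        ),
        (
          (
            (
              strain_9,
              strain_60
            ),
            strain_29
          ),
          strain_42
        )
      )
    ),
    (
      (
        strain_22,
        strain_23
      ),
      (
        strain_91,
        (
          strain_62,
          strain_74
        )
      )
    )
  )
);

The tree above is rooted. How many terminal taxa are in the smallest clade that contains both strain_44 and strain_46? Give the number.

10

The MRCA of strain_44 and strain_46 is the node subtending ((strain_75,(strain_73,(strain_81,strain_44))),((strain_46,strain_77),(((strain_9,strain_60),strain_29),strain_42))).
That clade contains 10 terminal taxa: strain_29, strain_42, strain_44, strain_46, strain_60, strain_73, strain_75, strain_77, strain_81, strain_9.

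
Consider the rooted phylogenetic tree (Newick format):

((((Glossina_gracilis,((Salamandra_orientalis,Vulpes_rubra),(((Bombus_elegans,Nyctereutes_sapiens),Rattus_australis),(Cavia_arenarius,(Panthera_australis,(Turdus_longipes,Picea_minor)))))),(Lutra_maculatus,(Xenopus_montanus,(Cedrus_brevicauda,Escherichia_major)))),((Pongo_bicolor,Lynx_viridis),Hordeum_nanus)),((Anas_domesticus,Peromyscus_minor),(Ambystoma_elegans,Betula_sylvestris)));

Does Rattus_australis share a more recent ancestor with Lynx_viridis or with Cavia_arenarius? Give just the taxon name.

Cavia_arenarius

The MRCA of Rattus_australis and Cavia_arenarius subtends (((Bombus_elegans,Nyctereutes_sapiens),Rattus_australis),(Cavia_arenarius,(Panthera_australis,(Turdus_longipes,Picea_minor)))) (7 taxa).
The MRCA of Rattus_australis and Lynx_viridis subtends (((Glossina_gracilis,((Salamandra_orientalis,Vulpes_rubra),(((Bombus_elegans,Nyctereutes_sapiens),Rattus_australis),(Cavia_arenarius,(Panthera_australis,(Turdus_longipes,Picea_minor)))))),(Lutra_maculatus,(Xenopus_montanus,(Cedrus_brevicauda,Escherichia_major)))),((Pongo_bicolor,Lynx_viridis),Hordeum_nanus)) (17 taxa).
The first is nested inside the second, so Rattus_australis shares a more recent common ancestor with Cavia_arenarius.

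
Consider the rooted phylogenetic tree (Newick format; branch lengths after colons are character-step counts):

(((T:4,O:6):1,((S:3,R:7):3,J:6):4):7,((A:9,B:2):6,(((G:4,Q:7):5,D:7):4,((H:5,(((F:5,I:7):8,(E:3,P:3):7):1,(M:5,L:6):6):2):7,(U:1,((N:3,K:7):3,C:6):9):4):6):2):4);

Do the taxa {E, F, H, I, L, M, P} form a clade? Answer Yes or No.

The most recent common ancestor of these taxa subtends (H,(((F,I),(E,P)),(M,L))).
That clade has exactly 7 tips — every listed taxon and nothing else — so the group is monophyletic.

Yes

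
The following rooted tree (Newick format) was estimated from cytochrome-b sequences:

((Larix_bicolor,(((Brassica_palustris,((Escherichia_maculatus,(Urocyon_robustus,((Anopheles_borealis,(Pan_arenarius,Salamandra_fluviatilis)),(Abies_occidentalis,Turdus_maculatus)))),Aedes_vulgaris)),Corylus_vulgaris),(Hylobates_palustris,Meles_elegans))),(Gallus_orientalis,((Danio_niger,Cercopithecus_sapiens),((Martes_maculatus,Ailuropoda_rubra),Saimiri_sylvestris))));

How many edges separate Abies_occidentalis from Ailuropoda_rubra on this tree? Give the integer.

15

The MRCA of Abies_occidentalis and Ailuropoda_rubra is the root of the tree.
From Abies_occidentalis up to that node: 10 branches. From Ailuropoda_rubra up to the same node: 5 branches. Total: 10 + 5 = 15.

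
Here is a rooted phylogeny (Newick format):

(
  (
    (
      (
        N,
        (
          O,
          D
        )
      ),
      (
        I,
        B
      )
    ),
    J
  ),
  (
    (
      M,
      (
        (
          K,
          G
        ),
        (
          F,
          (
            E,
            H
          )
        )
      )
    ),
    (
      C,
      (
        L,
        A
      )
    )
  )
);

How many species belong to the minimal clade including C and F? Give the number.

9

The MRCA of C and F is the node subtending ((M,((K,G),(F,(E,H)))),(C,(L,A))).
That clade contains 9 terminal taxa: A, C, E, F, G, H, K, L, M.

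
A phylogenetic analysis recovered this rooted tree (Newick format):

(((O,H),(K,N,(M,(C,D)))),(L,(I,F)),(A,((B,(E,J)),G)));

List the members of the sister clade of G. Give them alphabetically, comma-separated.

B, E, J

G attaches to the tree at the node subtending ((B,(E,J)),G).
The other lineage descending from that same node — the sister group — is (B,(E,J)); its 3 tips in alphabetical order are the answer.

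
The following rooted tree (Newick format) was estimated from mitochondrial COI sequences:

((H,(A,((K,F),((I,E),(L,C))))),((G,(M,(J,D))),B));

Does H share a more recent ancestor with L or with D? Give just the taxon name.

L

The MRCA of H and L subtends (H,(A,((K,F),((I,E),(L,C))))) (8 taxa).
The MRCA of H and D is the root, subtending the entire tree (13 taxa).
The first is nested inside the second, so H shares a more recent common ancestor with L.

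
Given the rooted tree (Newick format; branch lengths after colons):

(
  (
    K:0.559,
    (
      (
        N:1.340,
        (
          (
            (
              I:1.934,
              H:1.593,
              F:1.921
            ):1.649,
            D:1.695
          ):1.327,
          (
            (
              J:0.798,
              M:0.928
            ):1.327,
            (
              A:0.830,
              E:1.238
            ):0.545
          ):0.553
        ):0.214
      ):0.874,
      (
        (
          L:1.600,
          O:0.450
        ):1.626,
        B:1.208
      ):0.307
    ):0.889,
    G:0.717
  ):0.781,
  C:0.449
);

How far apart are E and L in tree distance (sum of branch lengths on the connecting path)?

The path runs E → … → MRCA → … → L; the MRCA is the node subtending ((N,(((I,H,F),D),((J,M),(A,E)))),((L,O),B)).
Branch lengths along that path: 1.238 + 0.545 + 0.553 + 0.214 + 0.874 + 0.307 + 1.626 + 1.600 = 6.957.

6.957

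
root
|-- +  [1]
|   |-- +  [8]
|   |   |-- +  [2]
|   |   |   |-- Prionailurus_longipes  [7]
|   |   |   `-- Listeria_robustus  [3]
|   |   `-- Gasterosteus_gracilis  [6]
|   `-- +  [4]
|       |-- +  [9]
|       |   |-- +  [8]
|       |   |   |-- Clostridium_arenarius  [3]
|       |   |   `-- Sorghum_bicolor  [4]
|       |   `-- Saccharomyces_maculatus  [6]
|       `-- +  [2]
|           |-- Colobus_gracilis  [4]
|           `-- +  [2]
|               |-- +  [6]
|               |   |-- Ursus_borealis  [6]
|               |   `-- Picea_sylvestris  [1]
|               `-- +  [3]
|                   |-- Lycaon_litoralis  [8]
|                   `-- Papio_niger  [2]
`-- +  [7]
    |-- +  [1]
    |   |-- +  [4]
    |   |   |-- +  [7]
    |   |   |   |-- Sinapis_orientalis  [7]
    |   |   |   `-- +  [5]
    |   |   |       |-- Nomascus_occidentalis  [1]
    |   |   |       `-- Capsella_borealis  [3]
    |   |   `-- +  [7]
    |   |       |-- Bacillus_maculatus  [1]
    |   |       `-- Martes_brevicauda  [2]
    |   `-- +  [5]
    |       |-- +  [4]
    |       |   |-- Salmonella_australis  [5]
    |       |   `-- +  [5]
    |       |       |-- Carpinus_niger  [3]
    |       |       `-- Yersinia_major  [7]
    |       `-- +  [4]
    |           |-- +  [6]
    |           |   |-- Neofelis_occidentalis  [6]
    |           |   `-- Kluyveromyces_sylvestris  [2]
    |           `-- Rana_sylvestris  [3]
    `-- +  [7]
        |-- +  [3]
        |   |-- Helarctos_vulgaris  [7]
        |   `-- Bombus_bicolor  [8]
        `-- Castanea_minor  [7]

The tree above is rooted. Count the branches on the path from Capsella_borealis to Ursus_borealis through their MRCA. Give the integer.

12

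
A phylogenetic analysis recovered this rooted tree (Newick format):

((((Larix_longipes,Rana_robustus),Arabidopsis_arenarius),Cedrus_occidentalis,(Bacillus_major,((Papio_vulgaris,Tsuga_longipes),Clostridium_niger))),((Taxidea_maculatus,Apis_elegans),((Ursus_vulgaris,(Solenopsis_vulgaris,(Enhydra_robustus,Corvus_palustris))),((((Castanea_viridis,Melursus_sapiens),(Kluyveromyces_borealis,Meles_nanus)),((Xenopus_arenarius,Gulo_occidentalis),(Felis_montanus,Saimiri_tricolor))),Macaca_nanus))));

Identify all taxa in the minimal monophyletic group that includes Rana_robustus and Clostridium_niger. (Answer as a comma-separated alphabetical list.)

Arabidopsis_arenarius, Bacillus_major, Cedrus_occidentalis, Clostridium_niger, Larix_longipes, Papio_vulgaris, Rana_robustus, Tsuga_longipes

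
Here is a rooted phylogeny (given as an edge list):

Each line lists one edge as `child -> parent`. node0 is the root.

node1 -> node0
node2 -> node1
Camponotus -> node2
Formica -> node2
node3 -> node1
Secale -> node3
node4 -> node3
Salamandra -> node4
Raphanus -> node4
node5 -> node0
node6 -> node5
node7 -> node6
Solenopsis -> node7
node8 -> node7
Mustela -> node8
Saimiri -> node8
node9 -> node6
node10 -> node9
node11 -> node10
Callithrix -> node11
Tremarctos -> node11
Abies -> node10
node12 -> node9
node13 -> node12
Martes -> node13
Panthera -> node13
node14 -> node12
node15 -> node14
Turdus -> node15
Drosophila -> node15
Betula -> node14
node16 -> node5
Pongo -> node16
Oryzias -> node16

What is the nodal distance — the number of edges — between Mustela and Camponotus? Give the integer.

The MRCA of Mustela and Camponotus is the root of the tree.
From Mustela up to that node: 5 branches. From Camponotus up to the same node: 3 branches. Total: 5 + 3 = 8.

8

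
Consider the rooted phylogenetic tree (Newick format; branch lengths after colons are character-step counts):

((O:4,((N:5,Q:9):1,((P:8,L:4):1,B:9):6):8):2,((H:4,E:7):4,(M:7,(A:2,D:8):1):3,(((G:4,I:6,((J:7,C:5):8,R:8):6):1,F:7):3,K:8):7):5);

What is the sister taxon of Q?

Q attaches to the tree at the node subtending (N,Q).
The other lineage descending from that same node — the sister group — is the single tip N.

N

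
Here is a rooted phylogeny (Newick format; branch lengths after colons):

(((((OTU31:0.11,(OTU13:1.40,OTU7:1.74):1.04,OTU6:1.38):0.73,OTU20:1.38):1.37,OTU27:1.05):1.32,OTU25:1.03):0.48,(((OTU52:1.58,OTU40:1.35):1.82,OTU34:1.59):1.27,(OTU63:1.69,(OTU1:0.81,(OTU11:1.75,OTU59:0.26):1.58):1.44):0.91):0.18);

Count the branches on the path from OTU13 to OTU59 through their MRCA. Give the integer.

The MRCA of OTU13 and OTU59 is the root of the tree.
From OTU13 up to that node: 6 branches. From OTU59 up to the same node: 5 branches. Total: 6 + 5 = 11.

11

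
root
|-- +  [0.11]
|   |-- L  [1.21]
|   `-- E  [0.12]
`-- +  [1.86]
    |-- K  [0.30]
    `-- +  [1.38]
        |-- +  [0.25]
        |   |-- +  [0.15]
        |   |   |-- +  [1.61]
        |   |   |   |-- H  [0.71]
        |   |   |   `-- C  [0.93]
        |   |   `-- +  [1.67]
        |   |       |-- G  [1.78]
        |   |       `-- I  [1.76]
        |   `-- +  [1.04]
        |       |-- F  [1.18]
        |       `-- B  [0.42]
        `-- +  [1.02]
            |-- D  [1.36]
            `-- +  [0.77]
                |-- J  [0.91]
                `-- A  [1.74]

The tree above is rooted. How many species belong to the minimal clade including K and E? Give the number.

The MRCA of K and E is the root, so the clade is the entire tree.
That clade contains 12 terminal taxa: A, B, C, D, E, F, G, H, I, J, K, L.

12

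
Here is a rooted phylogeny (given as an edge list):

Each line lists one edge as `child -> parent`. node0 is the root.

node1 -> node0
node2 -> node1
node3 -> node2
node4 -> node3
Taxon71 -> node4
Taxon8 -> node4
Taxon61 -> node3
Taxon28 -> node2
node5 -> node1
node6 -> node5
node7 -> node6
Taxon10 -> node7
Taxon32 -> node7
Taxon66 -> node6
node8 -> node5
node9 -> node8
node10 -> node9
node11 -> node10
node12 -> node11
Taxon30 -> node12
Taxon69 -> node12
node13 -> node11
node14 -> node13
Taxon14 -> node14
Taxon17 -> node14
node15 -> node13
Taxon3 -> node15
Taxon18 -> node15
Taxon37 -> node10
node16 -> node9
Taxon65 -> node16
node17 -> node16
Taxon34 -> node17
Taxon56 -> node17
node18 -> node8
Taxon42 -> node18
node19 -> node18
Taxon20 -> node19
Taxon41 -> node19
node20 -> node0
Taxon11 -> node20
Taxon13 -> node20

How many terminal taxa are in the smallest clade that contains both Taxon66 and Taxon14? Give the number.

The MRCA of Taxon66 and Taxon14 is the node subtending (((Taxon10,Taxon32),Taxon66),(((((Taxon30,Taxon69),((Taxon14,Taxon17),(Taxon3,Taxon18))),Taxon37),(Taxon65,(Taxon34,Taxon56))),(Taxon42,(Taxon20,Taxon41)))).
That clade contains 16 terminal taxa: Taxon10, Taxon14, Taxon17, Taxon18, Taxon20, Taxon3, Taxon30, Taxon32, Taxon34, Taxon37, Taxon41, Taxon42, Taxon56, Taxon65, Taxon66, Taxon69.

16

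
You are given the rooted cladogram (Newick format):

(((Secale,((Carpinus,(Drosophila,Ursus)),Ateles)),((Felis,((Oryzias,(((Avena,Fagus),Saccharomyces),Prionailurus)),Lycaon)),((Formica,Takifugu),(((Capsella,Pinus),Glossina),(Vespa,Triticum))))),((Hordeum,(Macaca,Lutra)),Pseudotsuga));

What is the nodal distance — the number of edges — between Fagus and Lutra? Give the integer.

The MRCA of Fagus and Lutra is the root of the tree.
From Fagus up to that node: 9 branches. From Lutra up to the same node: 4 branches. Total: 9 + 4 = 13.

13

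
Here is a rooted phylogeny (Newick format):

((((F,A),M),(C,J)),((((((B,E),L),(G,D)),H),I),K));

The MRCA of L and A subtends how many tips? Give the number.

13

The MRCA of L and A is the root, so the clade is the entire tree.
That clade contains 13 terminal taxa: A, B, C, D, E, F, G, H, I, J, K, L, M.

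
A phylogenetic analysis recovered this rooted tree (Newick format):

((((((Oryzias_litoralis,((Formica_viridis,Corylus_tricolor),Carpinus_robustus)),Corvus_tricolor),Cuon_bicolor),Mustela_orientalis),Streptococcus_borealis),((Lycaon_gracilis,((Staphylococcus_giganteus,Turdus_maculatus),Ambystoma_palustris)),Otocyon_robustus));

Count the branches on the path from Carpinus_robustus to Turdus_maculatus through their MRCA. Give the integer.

The MRCA of Carpinus_robustus and Turdus_maculatus is the root of the tree.
From Carpinus_robustus up to that node: 7 branches. From Turdus_maculatus up to the same node: 5 branches. Total: 7 + 5 = 12.

12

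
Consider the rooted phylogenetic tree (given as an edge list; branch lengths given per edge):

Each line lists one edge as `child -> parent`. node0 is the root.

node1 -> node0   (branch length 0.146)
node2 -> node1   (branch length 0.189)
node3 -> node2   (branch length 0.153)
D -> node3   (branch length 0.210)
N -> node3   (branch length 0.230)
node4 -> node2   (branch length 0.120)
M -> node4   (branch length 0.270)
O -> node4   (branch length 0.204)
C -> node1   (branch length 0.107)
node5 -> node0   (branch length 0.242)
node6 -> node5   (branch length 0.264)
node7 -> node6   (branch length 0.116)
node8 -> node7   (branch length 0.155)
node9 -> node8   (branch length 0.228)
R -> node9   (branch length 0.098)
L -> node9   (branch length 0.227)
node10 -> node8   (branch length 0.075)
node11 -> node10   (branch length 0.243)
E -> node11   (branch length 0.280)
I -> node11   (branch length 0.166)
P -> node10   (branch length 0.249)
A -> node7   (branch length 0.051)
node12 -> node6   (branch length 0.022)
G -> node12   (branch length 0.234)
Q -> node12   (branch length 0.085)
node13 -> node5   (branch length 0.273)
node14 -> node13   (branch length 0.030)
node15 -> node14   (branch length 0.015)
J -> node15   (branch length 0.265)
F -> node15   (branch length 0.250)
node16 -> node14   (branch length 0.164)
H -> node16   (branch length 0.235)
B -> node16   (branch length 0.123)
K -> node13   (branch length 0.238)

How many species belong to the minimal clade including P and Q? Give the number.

8

The MRCA of P and Q is the node subtending ((((R,L),((E,I),P)),A),(G,Q)).
That clade contains 8 terminal taxa: A, E, G, I, L, P, Q, R.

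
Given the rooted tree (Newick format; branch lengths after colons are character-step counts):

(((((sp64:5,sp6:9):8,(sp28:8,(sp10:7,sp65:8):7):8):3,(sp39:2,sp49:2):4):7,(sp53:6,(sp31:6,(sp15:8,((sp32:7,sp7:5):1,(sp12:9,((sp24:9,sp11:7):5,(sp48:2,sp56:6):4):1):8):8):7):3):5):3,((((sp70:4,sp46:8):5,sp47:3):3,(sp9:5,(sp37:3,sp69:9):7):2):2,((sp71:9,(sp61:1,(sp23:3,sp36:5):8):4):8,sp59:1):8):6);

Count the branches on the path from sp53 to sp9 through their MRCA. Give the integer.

7

The MRCA of sp53 and sp9 is the root of the tree.
From sp53 up to that node: 3 branches. From sp9 up to the same node: 4 branches. Total: 3 + 4 = 7.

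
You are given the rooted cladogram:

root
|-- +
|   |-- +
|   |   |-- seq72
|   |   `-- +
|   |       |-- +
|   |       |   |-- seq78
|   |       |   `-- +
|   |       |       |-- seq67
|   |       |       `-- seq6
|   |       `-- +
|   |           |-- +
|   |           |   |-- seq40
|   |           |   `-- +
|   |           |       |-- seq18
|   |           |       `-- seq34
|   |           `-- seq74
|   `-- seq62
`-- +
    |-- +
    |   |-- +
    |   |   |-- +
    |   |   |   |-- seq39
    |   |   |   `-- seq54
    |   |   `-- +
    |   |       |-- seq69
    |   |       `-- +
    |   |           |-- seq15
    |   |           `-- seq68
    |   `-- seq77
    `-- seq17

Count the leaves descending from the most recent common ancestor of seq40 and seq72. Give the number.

8

The MRCA of seq40 and seq72 is the node subtending (seq72,((seq78,(seq67,seq6)),((seq40,(seq18,seq34)),seq74))).
That clade contains 8 terminal taxa: seq18, seq34, seq40, seq6, seq67, seq72, seq74, seq78.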